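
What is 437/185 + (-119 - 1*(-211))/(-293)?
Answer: 111021/54205 ≈ 2.0482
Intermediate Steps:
437/185 + (-119 - 1*(-211))/(-293) = 437*(1/185) + (-119 + 211)*(-1/293) = 437/185 + 92*(-1/293) = 437/185 - 92/293 = 111021/54205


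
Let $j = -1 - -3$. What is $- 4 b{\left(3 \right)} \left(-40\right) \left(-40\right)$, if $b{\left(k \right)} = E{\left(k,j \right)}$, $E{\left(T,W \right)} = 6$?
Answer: $-38400$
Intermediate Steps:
$j = 2$ ($j = -1 + 3 = 2$)
$b{\left(k \right)} = 6$
$- 4 b{\left(3 \right)} \left(-40\right) \left(-40\right) = \left(-4\right) 6 \left(-40\right) \left(-40\right) = \left(-24\right) \left(-40\right) \left(-40\right) = 960 \left(-40\right) = -38400$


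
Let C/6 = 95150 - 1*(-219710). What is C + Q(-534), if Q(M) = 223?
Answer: 1889383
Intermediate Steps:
C = 1889160 (C = 6*(95150 - 1*(-219710)) = 6*(95150 + 219710) = 6*314860 = 1889160)
C + Q(-534) = 1889160 + 223 = 1889383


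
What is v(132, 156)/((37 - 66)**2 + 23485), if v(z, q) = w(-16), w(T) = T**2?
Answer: 128/12163 ≈ 0.010524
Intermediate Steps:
v(z, q) = 256 (v(z, q) = (-16)**2 = 256)
v(132, 156)/((37 - 66)**2 + 23485) = 256/((37 - 66)**2 + 23485) = 256/((-29)**2 + 23485) = 256/(841 + 23485) = 256/24326 = 256*(1/24326) = 128/12163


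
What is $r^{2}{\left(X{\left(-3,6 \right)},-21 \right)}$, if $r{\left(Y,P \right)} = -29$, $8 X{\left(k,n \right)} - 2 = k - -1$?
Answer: $841$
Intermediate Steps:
$X{\left(k,n \right)} = \frac{3}{8} + \frac{k}{8}$ ($X{\left(k,n \right)} = \frac{1}{4} + \frac{k - -1}{8} = \frac{1}{4} + \frac{k + 1}{8} = \frac{1}{4} + \frac{1 + k}{8} = \frac{1}{4} + \left(\frac{1}{8} + \frac{k}{8}\right) = \frac{3}{8} + \frac{k}{8}$)
$r^{2}{\left(X{\left(-3,6 \right)},-21 \right)} = \left(-29\right)^{2} = 841$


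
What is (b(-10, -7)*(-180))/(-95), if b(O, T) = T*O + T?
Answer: 2268/19 ≈ 119.37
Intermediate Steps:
b(O, T) = T + O*T (b(O, T) = O*T + T = T + O*T)
(b(-10, -7)*(-180))/(-95) = (-7*(1 - 10)*(-180))/(-95) = (-7*(-9)*(-180))*(-1/95) = (63*(-180))*(-1/95) = -11340*(-1/95) = 2268/19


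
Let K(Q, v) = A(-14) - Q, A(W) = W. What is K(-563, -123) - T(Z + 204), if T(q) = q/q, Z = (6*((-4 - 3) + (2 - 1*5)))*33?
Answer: 548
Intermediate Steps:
K(Q, v) = -14 - Q
Z = -1980 (Z = (6*(-7 + (2 - 5)))*33 = (6*(-7 - 3))*33 = (6*(-10))*33 = -60*33 = -1980)
T(q) = 1
K(-563, -123) - T(Z + 204) = (-14 - 1*(-563)) - 1*1 = (-14 + 563) - 1 = 549 - 1 = 548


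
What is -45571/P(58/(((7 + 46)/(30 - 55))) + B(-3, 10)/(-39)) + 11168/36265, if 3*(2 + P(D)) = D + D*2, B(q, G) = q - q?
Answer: 87606890103/56428340 ≈ 1552.5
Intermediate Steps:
B(q, G) = 0
P(D) = -2 + D (P(D) = -2 + (D + D*2)/3 = -2 + (D + 2*D)/3 = -2 + (3*D)/3 = -2 + D)
-45571/P(58/(((7 + 46)/(30 - 55))) + B(-3, 10)/(-39)) + 11168/36265 = -45571/(-2 + (58/(((7 + 46)/(30 - 55))) + 0/(-39))) + 11168/36265 = -45571/(-2 + (58/((53/(-25))) + 0*(-1/39))) + 11168*(1/36265) = -45571/(-2 + (58/((53*(-1/25))) + 0)) + 11168/36265 = -45571/(-2 + (58/(-53/25) + 0)) + 11168/36265 = -45571/(-2 + (58*(-25/53) + 0)) + 11168/36265 = -45571/(-2 + (-1450/53 + 0)) + 11168/36265 = -45571/(-2 - 1450/53) + 11168/36265 = -45571/(-1556/53) + 11168/36265 = -45571*(-53/1556) + 11168/36265 = 2415263/1556 + 11168/36265 = 87606890103/56428340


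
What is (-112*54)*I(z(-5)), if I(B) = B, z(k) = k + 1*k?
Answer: 60480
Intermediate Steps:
z(k) = 2*k (z(k) = k + k = 2*k)
(-112*54)*I(z(-5)) = (-112*54)*(2*(-5)) = -6048*(-10) = 60480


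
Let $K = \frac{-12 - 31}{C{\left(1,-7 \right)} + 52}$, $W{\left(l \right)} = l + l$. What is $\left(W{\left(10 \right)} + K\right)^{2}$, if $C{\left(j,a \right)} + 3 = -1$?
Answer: $\frac{840889}{2304} \approx 364.97$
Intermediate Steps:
$C{\left(j,a \right)} = -4$ ($C{\left(j,a \right)} = -3 - 1 = -4$)
$W{\left(l \right)} = 2 l$
$K = - \frac{43}{48}$ ($K = \frac{-12 - 31}{-4 + 52} = - \frac{43}{48} \approx -0.89583$)
$\left(W{\left(10 \right)} + K\right)^{2} = \left(2 \cdot 10 - \frac{43}{48}\right)^{2} = \left(20 - \frac{43}{48}\right)^{2} = \left(\frac{917}{48}\right)^{2} = \frac{840889}{2304}$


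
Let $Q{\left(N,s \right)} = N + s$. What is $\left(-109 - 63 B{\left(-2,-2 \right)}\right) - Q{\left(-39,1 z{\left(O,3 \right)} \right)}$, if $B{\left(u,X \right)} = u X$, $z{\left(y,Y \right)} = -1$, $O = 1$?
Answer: $-321$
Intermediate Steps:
$B{\left(u,X \right)} = X u$
$\left(-109 - 63 B{\left(-2,-2 \right)}\right) - Q{\left(-39,1 z{\left(O,3 \right)} \right)} = \left(-109 - 63 \left(\left(-2\right) \left(-2\right)\right)\right) - \left(-39 + 1 \left(-1\right)\right) = \left(-109 - 252\right) - \left(-39 - 1\right) = \left(-109 - 252\right) - -40 = -361 + 40 = -321$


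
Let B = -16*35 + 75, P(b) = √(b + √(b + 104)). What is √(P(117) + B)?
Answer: √(-485 + √(117 + √221)) ≈ 21.76*I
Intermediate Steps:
P(b) = √(b + √(104 + b))
B = -485 (B = -560 + 75 = -485)
√(P(117) + B) = √(√(117 + √(104 + 117)) - 485) = √(√(117 + √221) - 485) = √(-485 + √(117 + √221))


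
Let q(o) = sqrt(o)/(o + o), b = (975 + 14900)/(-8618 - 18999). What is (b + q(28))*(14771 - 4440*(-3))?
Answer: -445944625/27617 + 4013*sqrt(7)/4 ≈ -13493.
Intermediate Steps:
b = -15875/27617 (b = 15875/(-27617) = 15875*(-1/27617) = -15875/27617 ≈ -0.57483)
q(o) = 1/(2*sqrt(o)) (q(o) = sqrt(o)/((2*o)) = (1/(2*o))*sqrt(o) = 1/(2*sqrt(o)))
(b + q(28))*(14771 - 4440*(-3)) = (-15875/27617 + 1/(2*sqrt(28)))*(14771 - 4440*(-3)) = (-15875/27617 + (sqrt(7)/14)/2)*(14771 + 13320) = (-15875/27617 + sqrt(7)/28)*28091 = -445944625/27617 + 4013*sqrt(7)/4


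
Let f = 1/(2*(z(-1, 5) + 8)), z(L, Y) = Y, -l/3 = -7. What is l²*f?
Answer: 441/26 ≈ 16.962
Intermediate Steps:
l = 21 (l = -3*(-7) = 21)
f = 1/26 (f = 1/(2*(5 + 8)) = 1/(2*13) = 1/26 ≈ 0.038462)
l²*f = 21²*(1/26) = 441*(1/26) = 441/26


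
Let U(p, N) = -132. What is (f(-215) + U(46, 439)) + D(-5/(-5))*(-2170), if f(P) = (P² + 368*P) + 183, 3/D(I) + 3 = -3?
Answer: -31759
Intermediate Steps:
D(I) = -½ (D(I) = 3/(-3 - 3) = 3/(-6) = 3*(-⅙) = -½)
f(P) = 183 + P² + 368*P
(f(-215) + U(46, 439)) + D(-5/(-5))*(-2170) = ((183 + (-215)² + 368*(-215)) - 132) - ½*(-2170) = ((183 + 46225 - 79120) - 132) + 1085 = (-32712 - 132) + 1085 = -32844 + 1085 = -31759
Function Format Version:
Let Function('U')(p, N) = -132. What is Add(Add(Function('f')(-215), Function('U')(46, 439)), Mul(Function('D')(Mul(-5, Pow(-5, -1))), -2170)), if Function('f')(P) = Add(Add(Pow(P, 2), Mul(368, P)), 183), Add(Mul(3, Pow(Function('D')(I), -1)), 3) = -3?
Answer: -31759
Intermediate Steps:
Function('D')(I) = Rational(-1, 2) (Function('D')(I) = Mul(3, Pow(Add(-3, -3), -1)) = Mul(3, Pow(-6, -1)) = Mul(3, Rational(-1, 6)) = Rational(-1, 2))
Function('f')(P) = Add(183, Pow(P, 2), Mul(368, P))
Add(Add(Function('f')(-215), Function('U')(46, 439)), Mul(Function('D')(Mul(-5, Pow(-5, -1))), -2170)) = Add(Add(Add(183, Pow(-215, 2), Mul(368, -215)), -132), Mul(Rational(-1, 2), -2170)) = Add(Add(Add(183, 46225, -79120), -132), 1085) = Add(Add(-32712, -132), 1085) = Add(-32844, 1085) = -31759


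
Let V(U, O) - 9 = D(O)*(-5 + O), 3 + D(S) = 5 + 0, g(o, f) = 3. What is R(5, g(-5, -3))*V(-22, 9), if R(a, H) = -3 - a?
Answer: -136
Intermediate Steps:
D(S) = 2 (D(S) = -3 + (5 + 0) = -3 + 5 = 2)
V(U, O) = -1 + 2*O (V(U, O) = 9 + 2*(-5 + O) = 9 + (-10 + 2*O) = -1 + 2*O)
R(5, g(-5, -3))*V(-22, 9) = (-3 - 1*5)*(-1 + 2*9) = (-3 - 5)*(-1 + 18) = -8*17 = -136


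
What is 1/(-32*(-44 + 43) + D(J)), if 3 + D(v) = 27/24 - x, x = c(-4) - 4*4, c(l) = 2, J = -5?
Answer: 8/353 ≈ 0.022663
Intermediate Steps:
x = -14 (x = 2 - 4*4 = 2 - 1*16 = 2 - 16 = -14)
D(v) = 97/8 (D(v) = -3 + (27/24 - 1*(-14)) = -3 + (27*(1/24) + 14) = -3 + (9/8 + 14) = -3 + 121/8 = 97/8)
1/(-32*(-44 + 43) + D(J)) = 1/(-32*(-44 + 43) + 97/8) = 1/(-32*(-1) + 97/8) = 1/(32 + 97/8) = 1/(353/8) = 8/353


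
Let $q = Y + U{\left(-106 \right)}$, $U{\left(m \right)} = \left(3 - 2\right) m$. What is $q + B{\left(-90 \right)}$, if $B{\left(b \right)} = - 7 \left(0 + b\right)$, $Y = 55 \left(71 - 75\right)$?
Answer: $304$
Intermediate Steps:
$U{\left(m \right)} = m$ ($U{\left(m \right)} = 1 m = m$)
$Y = -220$ ($Y = 55 \left(-4\right) = -220$)
$q = -326$ ($q = -220 - 106 = -326$)
$B{\left(b \right)} = - 7 b$
$q + B{\left(-90 \right)} = -326 - -630 = -326 + 630 = 304$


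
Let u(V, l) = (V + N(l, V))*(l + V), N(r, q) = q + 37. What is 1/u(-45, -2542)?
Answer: 1/137111 ≈ 7.2934e-6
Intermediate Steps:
N(r, q) = 37 + q
u(V, l) = (37 + 2*V)*(V + l) (u(V, l) = (V + (37 + V))*(l + V) = (37 + 2*V)*(V + l))
1/u(-45, -2542) = 1/((-45)**2 - 45*(-2542) - 45*(37 - 45) - 2542*(37 - 45)) = 1/(2025 + 114390 - 45*(-8) - 2542*(-8)) = 1/(2025 + 114390 + 360 + 20336) = 1/137111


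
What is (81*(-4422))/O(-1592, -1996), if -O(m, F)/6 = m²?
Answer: 59697/2534464 ≈ 0.023554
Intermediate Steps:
O(m, F) = -6*m²
(81*(-4422))/O(-1592, -1996) = (81*(-4422))/((-6*(-1592)²)) = -358182/((-6*2534464)) = -358182/(-15206784) = -358182*(-1/15206784) = 59697/2534464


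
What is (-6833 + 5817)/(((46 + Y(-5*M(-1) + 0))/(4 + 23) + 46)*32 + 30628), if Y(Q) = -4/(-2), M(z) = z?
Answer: -2286/72353 ≈ -0.031595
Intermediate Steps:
Y(Q) = 2 (Y(Q) = -4*(-1/2) = 2)
(-6833 + 5817)/(((46 + Y(-5*M(-1) + 0))/(4 + 23) + 46)*32 + 30628) = (-6833 + 5817)/(((46 + 2)/(4 + 23) + 46)*32 + 30628) = -1016/((48/27 + 46)*32 + 30628) = -1016/((48*(1/27) + 46)*32 + 30628) = -1016/((16/9 + 46)*32 + 30628) = -1016/((430/9)*32 + 30628) = -1016/(13760/9 + 30628) = -1016/289412/9 = -1016*9/289412 = -2286/72353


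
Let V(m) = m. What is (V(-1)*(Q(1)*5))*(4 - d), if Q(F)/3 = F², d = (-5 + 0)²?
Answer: 315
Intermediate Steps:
d = 25 (d = (-5)² = 25)
Q(F) = 3*F²
(V(-1)*(Q(1)*5))*(4 - d) = (-3*1²*5)*(4 - 1*25) = (-3*1*5)*(4 - 25) = -3*5*(-21) = -1*15*(-21) = -15*(-21) = 315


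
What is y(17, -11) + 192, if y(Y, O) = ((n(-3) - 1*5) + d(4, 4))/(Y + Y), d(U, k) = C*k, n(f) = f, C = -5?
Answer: 3250/17 ≈ 191.18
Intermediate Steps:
d(U, k) = -5*k
y(Y, O) = -14/Y (y(Y, O) = ((-3 - 1*5) - 5*4)/(Y + Y) = ((-3 - 5) - 20)/((2*Y)) = (-8 - 20)*(1/(2*Y)) = -14/Y)
y(17, -11) + 192 = -14/17 + 192 = 3250/17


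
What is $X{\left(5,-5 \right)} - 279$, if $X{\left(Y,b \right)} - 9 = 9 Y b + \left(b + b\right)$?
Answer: $-505$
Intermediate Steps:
$X{\left(Y,b \right)} = 9 + 2 b + 9 Y b$ ($X{\left(Y,b \right)} = 9 + \left(9 Y b + \left(b + b\right)\right) = 9 + \left(9 Y b + 2 b\right) = 9 + \left(2 b + 9 Y b\right) = 9 + 2 b + 9 Y b$)
$X{\left(5,-5 \right)} - 279 = \left(9 + 2 \left(-5\right) + 9 \cdot 5 \left(-5\right)\right) - 279 = \left(9 - 10 - 225\right) - 279 = -226 - 279 = -505$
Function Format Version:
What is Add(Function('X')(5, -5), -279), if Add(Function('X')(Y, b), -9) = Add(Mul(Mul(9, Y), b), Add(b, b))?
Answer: -505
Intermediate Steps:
Function('X')(Y, b) = Add(9, Mul(2, b), Mul(9, Y, b)) (Function('X')(Y, b) = Add(9, Add(Mul(Mul(9, Y), b), Add(b, b))) = Add(9, Add(Mul(9, Y, b), Mul(2, b))) = Add(9, Add(Mul(2, b), Mul(9, Y, b))) = Add(9, Mul(2, b), Mul(9, Y, b)))
Add(Function('X')(5, -5), -279) = Add(Add(9, Mul(2, -5), Mul(9, 5, -5)), -279) = Add(Add(9, -10, -225), -279) = Add(-226, -279) = -505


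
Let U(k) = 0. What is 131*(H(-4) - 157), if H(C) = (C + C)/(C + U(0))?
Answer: -20305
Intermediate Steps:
H(C) = 2 (H(C) = (C + C)/(C + 0) = (2*C)/C = 2)
131*(H(-4) - 157) = 131*(2 - 157) = 131*(-155) = -20305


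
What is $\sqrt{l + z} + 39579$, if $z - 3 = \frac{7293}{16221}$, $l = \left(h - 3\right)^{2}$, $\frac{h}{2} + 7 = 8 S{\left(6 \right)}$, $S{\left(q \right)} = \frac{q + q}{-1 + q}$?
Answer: $39579 + \frac{\sqrt{337240229501}}{27035} \approx 39601.0$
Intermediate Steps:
$S{\left(q \right)} = \frac{2 q}{-1 + q}$
$h = \frac{122}{5}$ ($h = -14 + 2 \cdot 8 \cdot 2 \cdot 6 \frac{1}{-1 + 6} = -14 + 2 \cdot 8 \cdot 2 \cdot 6 \cdot \frac{1}{5} = -14 + 2 \cdot 8 \cdot \frac{12}{5} = -14 + 2 \cdot \frac{96}{5} = -14 + \frac{192}{5} = \frac{122}{5} \approx 24.4$)
$l = \frac{11449}{25}$ ($l = \left(\frac{122}{5} - 3\right)^{2} = \left(\frac{107}{5}\right)^{2} = \frac{11449}{25} \approx 457.96$)
$z = \frac{18652}{5407}$ ($z = 3 + \frac{7293}{16221} = 3 + 7293 \cdot \frac{1}{16221} = 3 + \frac{2431}{5407} = \frac{18652}{5407} \approx 3.4496$)
$\sqrt{l + z} + 39579 = \sqrt{\frac{11449}{25} + \frac{18652}{5407}} + 39579 = \sqrt{\frac{62371043}{135175}} + 39579 = \frac{\sqrt{337240229501}}{27035} + 39579 = 39579 + \frac{\sqrt{337240229501}}{27035}$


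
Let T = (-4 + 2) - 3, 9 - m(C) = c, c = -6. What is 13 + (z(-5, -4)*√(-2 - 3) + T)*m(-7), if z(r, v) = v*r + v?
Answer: -62 + 240*I*√5 ≈ -62.0 + 536.66*I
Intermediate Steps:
z(r, v) = v + r*v (z(r, v) = r*v + v = v + r*v)
m(C) = 15 (m(C) = 9 - 1*(-6) = 9 + 6 = 15)
T = -5 (T = -2 - 3 = -5)
13 + (z(-5, -4)*√(-2 - 3) + T)*m(-7) = 13 + ((-4*(1 - 5))*√(-2 - 3) - 5)*15 = 13 + ((-4*(-4))*√(-5) - 5)*15 = 13 + (16*(I*√5) - 5)*15 = 13 + (16*I*√5 - 5)*15 = 13 + (-5 + 16*I*√5)*15 = 13 + (-75 + 240*I*√5) = -62 + 240*I*√5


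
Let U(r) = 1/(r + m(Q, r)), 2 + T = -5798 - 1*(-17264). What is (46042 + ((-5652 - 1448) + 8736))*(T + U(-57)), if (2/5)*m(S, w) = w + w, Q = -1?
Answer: 93465257393/171 ≈ 5.4658e+8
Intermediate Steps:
m(S, w) = 5*w (m(S, w) = 5*(w + w)/2 = 5*(2*w)/2 = 5*w)
T = 11464 (T = -2 + (-5798 - 1*(-17264)) = -2 + (-5798 + 17264) = -2 + 11466 = 11464)
U(r) = 1/(6*r) (U(r) = 1/(r + 5*r) = 1/(6*r))
(46042 + ((-5652 - 1448) + 8736))*(T + U(-57)) = (46042 + ((-5652 - 1448) + 8736))*(11464 + (1/6)/(-57)) = (46042 + (-7100 + 8736))*(11464 + (1/6)*(-1/57)) = (46042 + 1636)*(11464 - 1/342) = 47678*(3920687/342) = 93465257393/171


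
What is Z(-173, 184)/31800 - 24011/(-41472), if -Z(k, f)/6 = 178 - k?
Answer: 28175407/54950400 ≈ 0.51274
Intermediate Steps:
Z(k, f) = -1068 + 6*k (Z(k, f) = -6*(178 - k) = -1068 + 6*k)
Z(-173, 184)/31800 - 24011/(-41472) = (-1068 + 6*(-173))/31800 - 24011/(-41472) = (-1068 - 1038)*(1/31800) - 24011*(-1/41472) = -2106*1/31800 + 24011/41472 = -351/5300 + 24011/41472 = 28175407/54950400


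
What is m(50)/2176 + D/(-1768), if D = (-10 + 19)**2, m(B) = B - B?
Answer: -81/1768 ≈ -0.045814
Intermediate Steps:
m(B) = 0
D = 81 (D = 9**2 = 81)
m(50)/2176 + D/(-1768) = 0/2176 + 81/(-1768) = 0*(1/2176) + 81*(-1/1768) = 0 - 81/1768 = -81/1768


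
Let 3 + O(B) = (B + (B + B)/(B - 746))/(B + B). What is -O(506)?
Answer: 601/240 ≈ 2.5042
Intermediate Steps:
O(B) = -3 + (B + 2*B/(-746 + B))/(2*B) (O(B) = -3 + (B + (B + B)/(B - 746))/(B + B) = -3 + (B + (2*B)/(-746 + B))/((2*B)) = -3 + (B + 2*B/(-746 + B))*(1/(2*B)) = -3 + (B + 2*B/(-746 + B))/(2*B))
-O(506) = -(3732 - 5*506)/(2*(-746 + 506)) = -(3732 - 2530)/(2*(-240)) = -(-1)*1202/(2*240) = -1*(-601/240) = 601/240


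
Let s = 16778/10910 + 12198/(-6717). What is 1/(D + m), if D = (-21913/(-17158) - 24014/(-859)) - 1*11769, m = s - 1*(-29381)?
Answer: 180014992133890/3175636332106210937 ≈ 5.6686e-5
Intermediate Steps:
s = -3397059/12213745 (s = 16778*(1/10910) + 12198*(-1/6717) = 8389/5455 - 4066/2239 = -3397059/12213745 ≈ -0.27813)
m = 358848644786/12213745 (m = -3397059/12213745 - 1*(-29381) = -3397059/12213745 + 29381 = 358848644786/12213745 ≈ 29381.)
D = -173029163739/14738722 (D = (-21913*(-1/17158) - 24014*(-1/859)) - 11769 = (21913/17158 + 24014/859) - 11769 = 430855479/14738722 - 11769 = -173029163739/14738722 ≈ -11740.)
1/(D + m) = 1/(-173029163739/14738722 + 358848644786/12213745) = 1/(3175636332106210937/180014992133890) = 180014992133890/3175636332106210937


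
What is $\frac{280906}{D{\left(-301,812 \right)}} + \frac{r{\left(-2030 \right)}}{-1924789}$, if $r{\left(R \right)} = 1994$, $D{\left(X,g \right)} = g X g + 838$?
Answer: $- \frac{468208710299}{190998454315017} \approx -0.0024514$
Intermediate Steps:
$D{\left(X,g \right)} = 838 + X g^{2}$ ($D{\left(X,g \right)} = X g g + 838 = X g^{2} + 838 = 838 + X g^{2}$)
$\frac{280906}{D{\left(-301,812 \right)}} + \frac{r{\left(-2030 \right)}}{-1924789} = \frac{280906}{838 - 301 \cdot 812^{2}} + \frac{1994}{-1924789} = \frac{280906}{838 - 198462544} + 1994 \left(- \frac{1}{1924789}\right) = \frac{280906}{838 - 198462544} - \frac{1994}{1924789} = \frac{280906}{-198461706} - \frac{1994}{1924789} = 280906 \left(- \frac{1}{198461706}\right) - \frac{1994}{1924789} = - \frac{140453}{99230853} - \frac{1994}{1924789} = - \frac{468208710299}{190998454315017}$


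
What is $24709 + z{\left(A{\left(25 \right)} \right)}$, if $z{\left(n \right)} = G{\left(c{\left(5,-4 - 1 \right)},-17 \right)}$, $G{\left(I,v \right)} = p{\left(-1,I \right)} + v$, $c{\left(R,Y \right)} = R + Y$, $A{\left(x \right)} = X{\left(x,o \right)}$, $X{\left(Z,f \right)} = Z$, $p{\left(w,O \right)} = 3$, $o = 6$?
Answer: $24695$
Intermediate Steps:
$A{\left(x \right)} = x$
$G{\left(I,v \right)} = 3 + v$
$z{\left(n \right)} = -14$ ($z{\left(n \right)} = 3 - 17 = -14$)
$24709 + z{\left(A{\left(25 \right)} \right)} = 24709 - 14 = 24695$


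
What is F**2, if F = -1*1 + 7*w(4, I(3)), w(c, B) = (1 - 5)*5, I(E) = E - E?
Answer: 19881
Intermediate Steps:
I(E) = 0
w(c, B) = -20 (w(c, B) = -4*5 = -20)
F = -141 (F = -1*1 + 7*(-20) = -1 - 140 = -141)
F**2 = (-141)**2 = 19881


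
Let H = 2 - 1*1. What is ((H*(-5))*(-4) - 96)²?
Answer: 5776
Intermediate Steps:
H = 1 (H = 2 - 1 = 1)
((H*(-5))*(-4) - 96)² = ((1*(-5))*(-4) - 96)² = (-5*(-4) - 96)² = (20 - 96)² = (-76)² = 5776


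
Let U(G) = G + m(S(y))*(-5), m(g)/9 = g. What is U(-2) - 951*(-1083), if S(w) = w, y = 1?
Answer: 1029886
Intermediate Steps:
m(g) = 9*g
U(G) = -45 + G (U(G) = G + (9*1)*(-5) = G + 9*(-5) = G - 45 = -45 + G)
U(-2) - 951*(-1083) = (-45 - 2) - 951*(-1083) = -47 + 1029933 = 1029886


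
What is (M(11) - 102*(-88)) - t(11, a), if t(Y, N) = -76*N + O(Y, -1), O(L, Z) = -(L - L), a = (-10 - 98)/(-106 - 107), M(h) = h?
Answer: 640813/71 ≈ 9025.5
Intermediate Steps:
a = 36/71 (a = -108/(-213) = -108*(-1/213) = 36/71 ≈ 0.50704)
O(L, Z) = 0 (O(L, Z) = -1*0 = 0)
t(Y, N) = -76*N (t(Y, N) = -76*N + 0 = -76*N)
(M(11) - 102*(-88)) - t(11, a) = (11 - 102*(-88)) - (-76)*36/71 = (11 + 8976) - 1*(-2736/71) = 8987 + 2736/71 = 640813/71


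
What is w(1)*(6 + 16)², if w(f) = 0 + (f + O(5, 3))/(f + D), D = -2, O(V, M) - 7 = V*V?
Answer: -15972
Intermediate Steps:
O(V, M) = 7 + V² (O(V, M) = 7 + V*V = 7 + V²)
w(f) = (32 + f)/(-2 + f) (w(f) = 0 + (f + (7 + 5²))/(f - 2) = 0 + (f + (7 + 25))/(-2 + f) = 0 + (f + 32)/(-2 + f) = 0 + (32 + f)/(-2 + f) = (32 + f)/(-2 + f))
w(1)*(6 + 16)² = ((32 + 1)/(-2 + 1))*(6 + 16)² = (33/(-1))*22² = -1*33*484 = -33*484 = -15972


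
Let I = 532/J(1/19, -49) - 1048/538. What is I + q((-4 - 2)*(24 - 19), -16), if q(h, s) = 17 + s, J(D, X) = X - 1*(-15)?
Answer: -75889/4573 ≈ -16.595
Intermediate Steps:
J(D, X) = 15 + X (J(D, X) = X + 15 = 15 + X)
I = -80462/4573 (I = 532/(15 - 49) - 1048/538 = 532/(-34) - 1048*1/538 = 532*(-1/34) - 524/269 = -266/17 - 524/269 = -80462/4573 ≈ -17.595)
I + q((-4 - 2)*(24 - 19), -16) = -80462/4573 + (17 - 16) = -80462/4573 + 1 = -75889/4573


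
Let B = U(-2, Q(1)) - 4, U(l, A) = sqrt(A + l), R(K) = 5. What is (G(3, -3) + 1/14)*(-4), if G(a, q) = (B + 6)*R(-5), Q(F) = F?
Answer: -282/7 - 20*I ≈ -40.286 - 20.0*I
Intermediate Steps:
B = -4 + I (B = sqrt(1 - 2) - 4 = sqrt(-1) - 4 = I - 4 = -4 + I ≈ -4.0 + 1.0*I)
G(a, q) = 10 + 5*I (G(a, q) = ((-4 + I) + 6)*5 = (2 + I)*5 = 10 + 5*I)
(G(3, -3) + 1/14)*(-4) = ((10 + 5*I) + 1/14)*(-4) = (141/14 + 5*I)*(-4) = -282/7 - 20*I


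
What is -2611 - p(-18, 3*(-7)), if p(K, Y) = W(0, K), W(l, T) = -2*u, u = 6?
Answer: -2599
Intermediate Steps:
W(l, T) = -12 (W(l, T) = -2*6 = -12)
p(K, Y) = -12
-2611 - p(-18, 3*(-7)) = -2611 - 1*(-12) = -2611 + 12 = -2599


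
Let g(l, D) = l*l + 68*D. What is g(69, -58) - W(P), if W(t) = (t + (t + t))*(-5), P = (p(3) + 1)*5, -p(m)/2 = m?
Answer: 442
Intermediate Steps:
p(m) = -2*m
g(l, D) = l² + 68*D
P = -25 (P = (-2*3 + 1)*5 = (-6 + 1)*5 = -5*5 = -25)
W(t) = -15*t (W(t) = (t + 2*t)*(-5) = (3*t)*(-5) = -15*t)
g(69, -58) - W(P) = (69² + 68*(-58)) - (-15)*(-25) = (4761 - 3944) - 1*375 = 817 - 375 = 442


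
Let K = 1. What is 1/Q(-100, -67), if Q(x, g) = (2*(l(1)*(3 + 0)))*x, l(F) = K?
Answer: -1/600 ≈ -0.0016667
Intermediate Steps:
l(F) = 1
Q(x, g) = 6*x (Q(x, g) = (2*(1*(3 + 0)))*x = (2*(1*3))*x = (2*3)*x = 6*x)
1/Q(-100, -67) = 1/(6*(-100)) = 1/(-600) = -1/600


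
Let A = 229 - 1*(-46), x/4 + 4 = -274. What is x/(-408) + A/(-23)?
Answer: -10828/1173 ≈ -9.2310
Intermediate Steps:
x = -1112 (x = -16 + 4*(-274) = -16 - 1096 = -1112)
A = 275 (A = 229 + 46 = 275)
x/(-408) + A/(-23) = -1112/(-408) + 275/(-23) = -1112*(-1/408) + 275*(-1/23) = 139/51 - 275/23 = -10828/1173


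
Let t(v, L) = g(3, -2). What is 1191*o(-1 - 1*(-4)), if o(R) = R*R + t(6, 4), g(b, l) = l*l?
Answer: 15483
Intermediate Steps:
g(b, l) = l**2
t(v, L) = 4 (t(v, L) = (-2)**2 = 4)
o(R) = 4 + R**2 (o(R) = R*R + 4 = R**2 + 4 = 4 + R**2)
1191*o(-1 - 1*(-4)) = 1191*(4 + (-1 - 1*(-4))**2) = 1191*(4 + (-1 + 4)**2) = 1191*(4 + 3**2) = 1191*(4 + 9) = 1191*13 = 15483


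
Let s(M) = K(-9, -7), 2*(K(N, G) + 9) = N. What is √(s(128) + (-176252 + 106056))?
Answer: I*√280838/2 ≈ 264.97*I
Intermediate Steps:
K(N, G) = -9 + N/2
s(M) = -27/2 (s(M) = -9 + (½)*(-9) = -9 - 9/2 = -27/2)
√(s(128) + (-176252 + 106056)) = √(-27/2 + (-176252 + 106056)) = √(-27/2 - 70196) = √(-140419/2) = I*√280838/2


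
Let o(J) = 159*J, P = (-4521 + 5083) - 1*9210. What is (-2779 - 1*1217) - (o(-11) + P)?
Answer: 6401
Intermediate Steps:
P = -8648 (P = 562 - 9210 = -8648)
(-2779 - 1*1217) - (o(-11) + P) = (-2779 - 1*1217) - (159*(-11) - 8648) = (-2779 - 1217) - (-1749 - 8648) = -3996 - 1*(-10397) = -3996 + 10397 = 6401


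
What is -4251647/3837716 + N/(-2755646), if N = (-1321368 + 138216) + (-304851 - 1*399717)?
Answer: -2235750400721/5287693372268 ≈ -0.42282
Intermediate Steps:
N = -1887720 (N = -1183152 + (-304851 - 399717) = -1183152 - 704568 = -1887720)
-4251647/3837716 + N/(-2755646) = -4251647/3837716 - 1887720/(-2755646) = -4251647*1/3837716 - 1887720*(-1/2755646) = -4251647/3837716 + 943860/1377823 = -2235750400721/5287693372268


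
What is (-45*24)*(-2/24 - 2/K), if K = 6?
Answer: 450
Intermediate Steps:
(-45*24)*(-2/24 - 2/K) = (-45*24)*(-2/24 - 2/6) = -1080*(-2*1/24 - 2*1/6) = -1080*(-1/12 - 1/3) = -1080*(-5/12) = 450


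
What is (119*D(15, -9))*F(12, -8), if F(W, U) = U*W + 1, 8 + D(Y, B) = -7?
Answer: 169575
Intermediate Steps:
D(Y, B) = -15 (D(Y, B) = -8 - 7 = -15)
F(W, U) = 1 + U*W
(119*D(15, -9))*F(12, -8) = (119*(-15))*(1 - 8*12) = -1785*(1 - 96) = -1785*(-95) = 169575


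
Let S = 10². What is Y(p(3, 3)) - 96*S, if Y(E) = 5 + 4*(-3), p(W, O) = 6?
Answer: -9607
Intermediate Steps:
S = 100
Y(E) = -7 (Y(E) = 5 - 12 = -7)
Y(p(3, 3)) - 96*S = -7 - 96*100 = -7 - 9600 = -9607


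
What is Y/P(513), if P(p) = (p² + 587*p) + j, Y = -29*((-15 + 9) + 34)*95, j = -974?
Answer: -38570/281663 ≈ -0.13694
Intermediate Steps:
Y = -77140 (Y = -29*(-6 + 34)*95 = -29*28*95 = -812*95 = -77140)
P(p) = -974 + p² + 587*p (P(p) = (p² + 587*p) - 974 = -974 + p² + 587*p)
Y/P(513) = -77140/(-974 + 513² + 587*513) = -77140/(-974 + 263169 + 301131) = -77140/563326 = -77140*1/563326 = -38570/281663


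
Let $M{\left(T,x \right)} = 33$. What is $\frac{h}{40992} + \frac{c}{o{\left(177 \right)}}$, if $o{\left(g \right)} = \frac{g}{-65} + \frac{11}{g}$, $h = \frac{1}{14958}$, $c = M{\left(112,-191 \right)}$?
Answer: $- \frac{116397379803413}{9385614649152} \approx -12.402$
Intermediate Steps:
$c = 33$
$h = \frac{1}{14958} \approx 6.6854 \cdot 10^{-5}$
$o{\left(g \right)} = \frac{11}{g} - \frac{g}{65}$ ($o{\left(g \right)} = g \left(- \frac{1}{65}\right) + \frac{11}{g} = - \frac{g}{65} + \frac{11}{g} = \frac{11}{g} - \frac{g}{65}$)
$\frac{h}{40992} + \frac{c}{o{\left(177 \right)}} = \frac{1}{14958 \cdot 40992} + \frac{33}{\frac{11}{177} - \frac{177}{65}} = \frac{1}{14958} \cdot \frac{1}{40992} + \frac{33}{11 \cdot \frac{1}{177} - \frac{177}{65}} = \frac{1}{613158336} + \frac{33}{\frac{11}{177} - \frac{177}{65}} = \frac{1}{613158336} + \frac{33}{- \frac{30614}{11505}} = \frac{1}{613158336} + 33 \left(- \frac{11505}{30614}\right) = \frac{1}{613158336} - \frac{379665}{30614} = - \frac{116397379803413}{9385614649152}$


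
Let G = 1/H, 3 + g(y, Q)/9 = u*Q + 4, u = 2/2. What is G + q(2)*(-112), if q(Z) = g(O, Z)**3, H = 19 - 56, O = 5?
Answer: -81566353/37 ≈ -2.2045e+6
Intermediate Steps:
u = 1 (u = 2*(1/2) = 1)
g(y, Q) = 9 + 9*Q (g(y, Q) = -27 + 9*(1*Q + 4) = -27 + 9*(Q + 4) = -27 + 9*(4 + Q) = -27 + (36 + 9*Q) = 9 + 9*Q)
H = -37
G = -1/37 (G = 1/(-37) = -1/37 ≈ -0.027027)
q(Z) = (9 + 9*Z)**3
G + q(2)*(-112) = -1/37 + (729*(1 + 2)**3)*(-112) = -1/37 + (729*3**3)*(-112) = -1/37 + (729*27)*(-112) = -1/37 + 19683*(-112) = -1/37 - 2204496 = -81566353/37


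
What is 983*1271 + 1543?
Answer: 1250936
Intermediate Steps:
983*1271 + 1543 = 1249393 + 1543 = 1250936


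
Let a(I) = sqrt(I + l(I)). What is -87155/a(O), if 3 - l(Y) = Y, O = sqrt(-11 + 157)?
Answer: -87155*sqrt(3)/3 ≈ -50319.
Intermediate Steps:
O = sqrt(146) ≈ 12.083
l(Y) = 3 - Y
a(I) = sqrt(3) (a(I) = sqrt(I + (3 - I)) = sqrt(3))
-87155/a(O) = -87155*sqrt(3)/3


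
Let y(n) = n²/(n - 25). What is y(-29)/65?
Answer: -841/3510 ≈ -0.23960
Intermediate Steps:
y(n) = n²/(-25 + n)
y(-29)/65 = ((-29)²/(-25 - 29))/65 = (841/(-54))/65 = (841*(-1/54))/65 = (1/65)*(-841/54) = -841/3510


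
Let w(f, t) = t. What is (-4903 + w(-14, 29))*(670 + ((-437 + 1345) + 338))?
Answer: -9338584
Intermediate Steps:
(-4903 + w(-14, 29))*(670 + ((-437 + 1345) + 338)) = (-4903 + 29)*(670 + ((-437 + 1345) + 338)) = -4874*(670 + (908 + 338)) = -4874*(670 + 1246) = -4874*1916 = -9338584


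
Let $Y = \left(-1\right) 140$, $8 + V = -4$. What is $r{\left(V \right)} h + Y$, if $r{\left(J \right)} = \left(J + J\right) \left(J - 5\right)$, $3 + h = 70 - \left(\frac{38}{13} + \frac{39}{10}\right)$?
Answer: $\frac{1586792}{65} \approx 24412.0$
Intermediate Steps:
$V = -12$ ($V = -8 - 4 = -12$)
$h = \frac{7823}{130}$ ($h = -3 - \left(-70 + \frac{38}{13} + \frac{39}{10}\right) = -3 + \left(70 - \left(\frac{38}{13} + \frac{39}{10}\right)\right) = -3 + \left(70 - \frac{887}{130}\right) = -3 + \frac{8213}{130} = \frac{7823}{130} \approx 60.177$)
$r{\left(J \right)} = 2 J \left(-5 + J\right)$
$Y = -140$
$r{\left(V \right)} h + Y = 2 \left(-12\right) \left(-5 - 12\right) \frac{7823}{130} - 140 = 2 \left(-12\right) \left(-17\right) \frac{7823}{130} - 140 = 408 \cdot \frac{7823}{130} - 140 = \frac{1595892}{65} - 140 = \frac{1586792}{65}$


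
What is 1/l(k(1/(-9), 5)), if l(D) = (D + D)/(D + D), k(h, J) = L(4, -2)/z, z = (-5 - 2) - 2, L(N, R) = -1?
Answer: 1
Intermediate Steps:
z = -9 (z = -7 - 2 = -9)
k(h, J) = ⅑ (k(h, J) = -1/(-9) = -1*(-⅑) = ⅑)
l(D) = 1 (l(D) = (2*D)/((2*D)) = (2*D)*(1/(2*D)) = 1)
1/l(k(1/(-9), 5)) = 1/1 = 1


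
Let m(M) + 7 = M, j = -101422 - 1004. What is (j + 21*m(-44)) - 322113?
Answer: -425610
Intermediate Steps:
j = -102426
m(M) = -7 + M
(j + 21*m(-44)) - 322113 = (-102426 + 21*(-7 - 44)) - 322113 = (-102426 + 21*(-51)) - 322113 = (-102426 - 1071) - 322113 = -103497 - 322113 = -425610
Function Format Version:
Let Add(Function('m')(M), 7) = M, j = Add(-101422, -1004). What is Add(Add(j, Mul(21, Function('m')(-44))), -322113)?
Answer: -425610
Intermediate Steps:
j = -102426
Function('m')(M) = Add(-7, M)
Add(Add(j, Mul(21, Function('m')(-44))), -322113) = Add(Add(-102426, Mul(21, Add(-7, -44))), -322113) = Add(Add(-102426, Mul(21, -51)), -322113) = Add(Add(-102426, -1071), -322113) = Add(-103497, -322113) = -425610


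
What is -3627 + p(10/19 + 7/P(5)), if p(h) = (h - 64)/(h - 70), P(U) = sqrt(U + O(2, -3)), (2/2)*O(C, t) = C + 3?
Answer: -63116788486/17406311 - 15162*sqrt(10)/17406311 ≈ -3626.1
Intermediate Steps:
O(C, t) = 3 + C (O(C, t) = C + 3 = 3 + C)
P(U) = sqrt(5 + U) (P(U) = sqrt(U + (3 + 2)) = sqrt(U + 5) = sqrt(5 + U))
p(h) = (-64 + h)/(-70 + h)
-3627 + p(10/19 + 7/P(5)) = -3627 + (-64 + (10/19 + 7/(sqrt(5 + 5))))/(-70 + (10/19 + 7/(sqrt(5 + 5)))) = -3627 + (-64 + (10*(1/19) + 7/(sqrt(10))))/(-70 + (10*(1/19) + 7/(sqrt(10)))) = -3627 + (-64 + (10/19 + 7*(sqrt(10)/10)))/(-70 + (10/19 + 7*(sqrt(10)/10))) = -3627 + (-64 + (10/19 + 7*sqrt(10)/10))/(-70 + (10/19 + 7*sqrt(10)/10)) = -3627 + (-1206/19 + 7*sqrt(10)/10)/(-1320/19 + 7*sqrt(10)/10)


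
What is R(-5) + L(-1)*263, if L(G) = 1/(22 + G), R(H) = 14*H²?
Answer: 7613/21 ≈ 362.52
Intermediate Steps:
R(-5) + L(-1)*263 = 14*(-5)² + 263/(22 - 1) = 14*25 + 263/21 = 350 + (1/21)*263 = 350 + 263/21 = 7613/21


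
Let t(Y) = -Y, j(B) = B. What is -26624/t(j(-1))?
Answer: -26624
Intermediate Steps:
-26624/t(j(-1)) = -26624/((-1*(-1))) = -26624/1 = -26624*1 = -26624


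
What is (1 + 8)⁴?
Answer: 6561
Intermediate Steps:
(1 + 8)⁴ = 9⁴ = 6561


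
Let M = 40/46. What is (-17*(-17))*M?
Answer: 5780/23 ≈ 251.30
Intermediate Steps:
M = 20/23 (M = 40*(1/46) = 20/23 ≈ 0.86957)
(-17*(-17))*M = -17*(-17)*(20/23) = 289*(20/23) = 5780/23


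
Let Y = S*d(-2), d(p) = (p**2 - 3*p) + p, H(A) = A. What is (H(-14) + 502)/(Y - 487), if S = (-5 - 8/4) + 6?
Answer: -488/495 ≈ -0.98586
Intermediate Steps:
d(p) = p**2 - 2*p
S = -1 (S = (-5 - 8*1/4) + 6 = (-5 - 2) + 6 = -7 + 6 = -1)
Y = -8 (Y = -(-2)*(-2 - 2) = -(-2)*(-4) = -1*8 = -8)
(H(-14) + 502)/(Y - 487) = (-14 + 502)/(-8 - 487) = 488/(-495) = 488*(-1/495) = -488/495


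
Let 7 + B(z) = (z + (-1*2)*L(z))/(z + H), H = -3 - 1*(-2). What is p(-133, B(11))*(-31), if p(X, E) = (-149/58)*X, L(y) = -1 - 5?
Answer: -614327/58 ≈ -10592.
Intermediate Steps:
L(y) = -6
H = -1 (H = -3 + 2 = -1)
B(z) = -7 + (12 + z)/(-1 + z) (B(z) = -7 + (z - 1*2*(-6))/(z - 1) = -7 + (z - 2*(-6))/(-1 + z) = -7 + (z + 12)/(-1 + z) = -7 + (12 + z)/(-1 + z))
p(X, E) = -149*X/58 (p(X, E) = (-149*1/58)*X = -149*X/58)
p(-133, B(11))*(-31) = -149/58*(-133)*(-31) = (19817/58)*(-31) = -614327/58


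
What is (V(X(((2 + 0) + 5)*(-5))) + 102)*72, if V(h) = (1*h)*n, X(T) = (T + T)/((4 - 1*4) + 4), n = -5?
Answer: 13644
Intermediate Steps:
X(T) = T/2 (X(T) = (2*T)/((4 - 4) + 4) = (2*T)/(0 + 4) = (2*T)/4 = (2*T)*(¼) = T/2)
V(h) = -5*h (V(h) = (1*h)*(-5) = h*(-5) = -5*h)
(V(X(((2 + 0) + 5)*(-5))) + 102)*72 = (-5*((2 + 0) + 5)*(-5)/2 + 102)*72 = (-5*(2 + 5)*(-5)/2 + 102)*72 = (-5*7*(-5)/2 + 102)*72 = (-5*(-35)/2 + 102)*72 = (-5*(-35/2) + 102)*72 = (175/2 + 102)*72 = (379/2)*72 = 13644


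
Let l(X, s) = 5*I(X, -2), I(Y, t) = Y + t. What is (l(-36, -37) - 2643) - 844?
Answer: -3677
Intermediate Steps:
l(X, s) = -10 + 5*X (l(X, s) = 5*(X - 2) = 5*(-2 + X) = -10 + 5*X)
(l(-36, -37) - 2643) - 844 = ((-10 + 5*(-36)) - 2643) - 844 = ((-10 - 180) - 2643) - 844 = (-190 - 2643) - 844 = -2833 - 844 = -3677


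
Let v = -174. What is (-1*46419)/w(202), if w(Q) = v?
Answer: 15473/58 ≈ 266.78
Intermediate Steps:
w(Q) = -174
(-1*46419)/w(202) = -1*46419/(-174) = -46419*(-1/174) = 15473/58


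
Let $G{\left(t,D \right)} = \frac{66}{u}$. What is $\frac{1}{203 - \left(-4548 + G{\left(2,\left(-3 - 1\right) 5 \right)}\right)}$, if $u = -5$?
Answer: $\frac{5}{23821} \approx 0.0002099$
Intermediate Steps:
$G{\left(t,D \right)} = - \frac{66}{5}$ ($G{\left(t,D \right)} = \frac{66}{-5} = 66 \left(- \frac{1}{5}\right) = - \frac{66}{5}$)
$\frac{1}{203 - \left(-4548 + G{\left(2,\left(-3 - 1\right) 5 \right)}\right)} = \frac{1}{203 + \left(4548 - - \frac{66}{5}\right)} = \frac{1}{203 + \left(4548 + \frac{66}{5}\right)} = \frac{1}{203 + \frac{22806}{5}} = \frac{1}{\frac{23821}{5}} = \frac{5}{23821}$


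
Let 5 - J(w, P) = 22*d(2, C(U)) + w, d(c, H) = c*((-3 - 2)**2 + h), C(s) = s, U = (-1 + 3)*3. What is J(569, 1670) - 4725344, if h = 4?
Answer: -4727184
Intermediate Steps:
U = 6 (U = 2*3 = 6)
d(c, H) = 29*c (d(c, H) = c*((-3 - 2)**2 + 4) = c*((-5)**2 + 4) = c*(25 + 4) = c*29 = 29*c)
J(w, P) = -1271 - w (J(w, P) = 5 - (22*(29*2) + w) = 5 - (22*58 + w) = 5 - (1276 + w) = 5 + (-1276 - w) = -1271 - w)
J(569, 1670) - 4725344 = (-1271 - 1*569) - 4725344 = (-1271 - 569) - 4725344 = -1840 - 4725344 = -4727184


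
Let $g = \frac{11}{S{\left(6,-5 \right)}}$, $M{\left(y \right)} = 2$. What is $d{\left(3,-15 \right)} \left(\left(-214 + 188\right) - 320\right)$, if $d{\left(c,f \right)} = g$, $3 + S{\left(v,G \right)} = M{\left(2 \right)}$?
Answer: $3806$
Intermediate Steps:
$S{\left(v,G \right)} = -1$ ($S{\left(v,G \right)} = -3 + 2 = -1$)
$g = -11$ ($g = \frac{11}{-1} = 11 \left(-1\right) = -11$)
$d{\left(c,f \right)} = -11$
$d{\left(3,-15 \right)} \left(\left(-214 + 188\right) - 320\right) = - 11 \left(\left(-214 + 188\right) - 320\right) = - 11 \left(-26 - 320\right) = \left(-11\right) \left(-346\right) = 3806$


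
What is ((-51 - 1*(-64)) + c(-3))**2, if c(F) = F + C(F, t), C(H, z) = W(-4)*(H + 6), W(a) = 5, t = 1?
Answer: 625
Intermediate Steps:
C(H, z) = 30 + 5*H (C(H, z) = 5*(H + 6) = 5*(6 + H) = 30 + 5*H)
c(F) = 30 + 6*F (c(F) = F + (30 + 5*F) = 30 + 6*F)
((-51 - 1*(-64)) + c(-3))**2 = ((-51 - 1*(-64)) + (30 + 6*(-3)))**2 = ((-51 + 64) + (30 - 18))**2 = (13 + 12)**2 = 25**2 = 625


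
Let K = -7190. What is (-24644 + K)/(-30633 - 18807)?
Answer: 15917/24720 ≈ 0.64389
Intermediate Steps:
(-24644 + K)/(-30633 - 18807) = (-24644 - 7190)/(-30633 - 18807) = -31834/(-49440) = -31834*(-1/49440) = 15917/24720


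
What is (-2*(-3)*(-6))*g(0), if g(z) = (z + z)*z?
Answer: 0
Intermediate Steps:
g(z) = 2*z² (g(z) = (2*z)*z = 2*z²)
(-2*(-3)*(-6))*g(0) = (-2*(-3)*(-6))*(2*0²) = (6*(-6))*(2*0) = -36*0 = 0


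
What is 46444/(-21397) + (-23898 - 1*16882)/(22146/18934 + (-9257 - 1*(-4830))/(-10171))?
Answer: -21006478096589667/826640421781 ≈ -25412.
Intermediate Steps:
46444/(-21397) + (-23898 - 1*16882)/(22146/18934 + (-9257 - 1*(-4830))/(-10171)) = 46444*(-1/21397) + (-23898 - 16882)/(22146*(1/18934) + (-9257 + 4830)*(-1/10171)) = -46444/21397 - 40780/(11073/9467 - 4427*(-1/10171)) = -46444/21397 - 40780/(11073/9467 + 4427/10171) = -46444/21397 - 40780/154533892/96288857 = -46444/21397 - 40780*96288857/154533892 = -46444/21397 - 981664897115/38633473 = -21006478096589667/826640421781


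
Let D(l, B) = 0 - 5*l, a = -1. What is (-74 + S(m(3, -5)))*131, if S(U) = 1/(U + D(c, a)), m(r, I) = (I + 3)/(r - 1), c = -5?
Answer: -232525/24 ≈ -9688.5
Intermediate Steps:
m(r, I) = (3 + I)/(-1 + r)
D(l, B) = -5*l
S(U) = 1/(25 + U) (S(U) = 1/(U - 5*(-5)) = 1/(U + 25) = 1/(25 + U))
(-74 + S(m(3, -5)))*131 = (-74 + 1/(25 + (3 - 5)/(-1 + 3)))*131 = (-74 + 1/(25 - 2/2))*131 = (-74 + 1/(25 + (1/2)*(-2)))*131 = (-74 + 1/(25 - 1))*131 = (-74 + 1/24)*131 = -1775/24*131 = -232525/24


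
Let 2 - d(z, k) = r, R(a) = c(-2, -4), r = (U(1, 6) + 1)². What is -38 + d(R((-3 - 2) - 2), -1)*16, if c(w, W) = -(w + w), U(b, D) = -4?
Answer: -150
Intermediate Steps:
c(w, W) = -2*w
r = 9 (r = (-4 + 1)² = (-3)² = 9)
R(a) = 4 (R(a) = -2*(-2) = 4)
d(z, k) = -7 (d(z, k) = 2 - 1*9 = 2 - 9 = -7)
-38 + d(R((-3 - 2) - 2), -1)*16 = -38 - 7*16 = -38 - 112 = -150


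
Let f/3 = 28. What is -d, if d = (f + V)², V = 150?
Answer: -54756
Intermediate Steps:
f = 84 (f = 3*28 = 84)
d = 54756 (d = (84 + 150)² = 234² = 54756)
-d = -1*54756 = -54756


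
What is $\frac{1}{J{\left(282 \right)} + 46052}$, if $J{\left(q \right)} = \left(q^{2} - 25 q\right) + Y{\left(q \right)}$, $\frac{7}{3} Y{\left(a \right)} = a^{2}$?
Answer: $\frac{7}{1068254} \approx 6.5527 \cdot 10^{-6}$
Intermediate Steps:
$Y{\left(a \right)} = \frac{3 a^{2}}{7}$
$J{\left(q \right)} = - 25 q + \frac{10 q^{2}}{7}$ ($J{\left(q \right)} = \left(q^{2} - 25 q\right) + \frac{3 q^{2}}{7} = - 25 q + \frac{10 q^{2}}{7}$)
$\frac{1}{J{\left(282 \right)} + 46052} = \frac{1}{\frac{5}{7} \cdot 282 \left(-35 + 2 \cdot 282\right) + 46052} = \frac{1}{\frac{5}{7} \cdot 282 \left(-35 + 564\right) + 46052} = \frac{1}{\frac{5}{7} \cdot 282 \cdot 529 + 46052} = \frac{1}{\frac{745890}{7} + 46052} = \frac{1}{\frac{1068254}{7}} = \frac{7}{1068254}$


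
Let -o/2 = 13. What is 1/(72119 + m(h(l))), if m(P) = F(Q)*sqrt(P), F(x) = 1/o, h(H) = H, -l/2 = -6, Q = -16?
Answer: 12188111/878994377206 + 13*sqrt(3)/878994377206 ≈ 1.3866e-5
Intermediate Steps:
l = 12 (l = -2*(-6) = 12)
o = -26 (o = -2*13 = -26)
F(x) = -1/26 (F(x) = 1/(-26) = -1/26)
m(P) = -sqrt(P)/26
1/(72119 + m(h(l))) = 1/(72119 - sqrt(3)/13)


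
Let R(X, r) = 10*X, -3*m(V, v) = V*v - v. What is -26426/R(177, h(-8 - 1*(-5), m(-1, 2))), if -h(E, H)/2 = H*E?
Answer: -13213/885 ≈ -14.930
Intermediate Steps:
m(V, v) = v/3 - V*v/3 (m(V, v) = -(V*v - v)/3 = -(-v + V*v)/3 = v/3 - V*v/3)
h(E, H) = -2*E*H (h(E, H) = -2*H*E = -2*E*H)
-26426/R(177, h(-8 - 1*(-5), m(-1, 2))) = -26426/(10*177) = -26426/1770 = -26426*1/1770 = -13213/885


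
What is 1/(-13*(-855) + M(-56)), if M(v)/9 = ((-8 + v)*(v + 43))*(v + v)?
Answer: -1/827541 ≈ -1.2084e-6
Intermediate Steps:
M(v) = 18*v*(-8 + v)*(43 + v) (M(v) = 9*(((-8 + v)*(v + 43))*(v + v)) = 9*(((-8 + v)*(43 + v))*(2*v)) = 9*(2*v*(-8 + v)*(43 + v)) = 18*v*(-8 + v)*(43 + v))
1/(-13*(-855) + M(-56)) = 1/(-13*(-855) + 18*(-56)*(-344 + (-56)² + 35*(-56))) = 1/(11115 + 18*(-56)*(-344 + 3136 - 1960)) = 1/(11115 + 18*(-56)*832) = 1/(11115 - 838656) = 1/(-827541) = -1/827541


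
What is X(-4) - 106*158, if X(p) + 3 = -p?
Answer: -16747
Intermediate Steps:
X(p) = -3 - p
X(-4) - 106*158 = (-3 - 1*(-4)) - 106*158 = (-3 + 4) - 16748 = 1 - 16748 = -16747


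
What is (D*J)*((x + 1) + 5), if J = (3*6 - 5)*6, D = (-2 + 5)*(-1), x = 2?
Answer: -1872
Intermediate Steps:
D = -3 (D = 3*(-1) = -3)
J = 78 (J = (18 - 5)*6 = 13*6 = 78)
(D*J)*((x + 1) + 5) = (-3*78)*((2 + 1) + 5) = -234*(3 + 5) = -234*8 = -1872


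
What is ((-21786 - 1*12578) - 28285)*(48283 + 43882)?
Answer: -5774045085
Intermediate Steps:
((-21786 - 1*12578) - 28285)*(48283 + 43882) = ((-21786 - 12578) - 28285)*92165 = (-34364 - 28285)*92165 = -62649*92165 = -5774045085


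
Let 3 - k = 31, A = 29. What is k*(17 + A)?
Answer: -1288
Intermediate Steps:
k = -28 (k = 3 - 1*31 = 3 - 31 = -28)
k*(17 + A) = -28*(17 + 29) = -28*46 = -1288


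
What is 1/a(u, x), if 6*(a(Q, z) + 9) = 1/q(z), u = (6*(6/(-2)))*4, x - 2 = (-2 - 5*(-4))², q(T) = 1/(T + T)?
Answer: 3/299 ≈ 0.010033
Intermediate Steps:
q(T) = 1/(2*T)
x = 326 (x = 2 + (-2 - 5*(-4))² = 2 + (-2 + 20)² = 2 + 18² = 2 + 324 = 326)
u = -72 (u = (6*(6*(-½)))*4 = (6*(-3))*4 = -18*4 = -72)
a(Q, z) = -9 + z/3 (a(Q, z) = -9 + 1/(6*((1/(2*z)))) = -9 + (2*z)/6 = -9 + z/3)
1/a(u, x) = 1/(-9 + (⅓)*326) = 1/(-9 + 326/3) = 1/(299/3) = 3/299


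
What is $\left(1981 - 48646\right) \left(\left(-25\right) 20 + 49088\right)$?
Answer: $-2267359020$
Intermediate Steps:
$\left(1981 - 48646\right) \left(\left(-25\right) 20 + 49088\right) = - 46665 \left(-500 + 49088\right) = \left(-46665\right) 48588 = -2267359020$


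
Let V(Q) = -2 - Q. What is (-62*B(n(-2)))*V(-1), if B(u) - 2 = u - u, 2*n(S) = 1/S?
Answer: 124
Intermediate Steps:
n(S) = 1/(2*S)
B(u) = 2 (B(u) = 2 + (u - u) = 2 + 0 = 2)
(-62*B(n(-2)))*V(-1) = (-62*2)*(-2 - 1*(-1)) = -124*(-2 + 1) = -124*(-1) = 124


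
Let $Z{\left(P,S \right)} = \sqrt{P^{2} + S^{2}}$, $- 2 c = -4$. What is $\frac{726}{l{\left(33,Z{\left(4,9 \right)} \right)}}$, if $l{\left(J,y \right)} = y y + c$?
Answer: $\frac{22}{3} \approx 7.3333$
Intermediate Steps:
$c = 2$ ($c = \left(- \frac{1}{2}\right) \left(-4\right) = 2$)
$l{\left(J,y \right)} = 2 + y^{2}$ ($l{\left(J,y \right)} = y y + 2 = y^{2} + 2 = 2 + y^{2}$)
$\frac{726}{l{\left(33,Z{\left(4,9 \right)} \right)}} = \frac{726}{2 + \left(\sqrt{4^{2} + 9^{2}}\right)^{2}} = \frac{726}{2 + \left(\sqrt{16 + 81}\right)^{2}} = \frac{726}{2 + \left(\sqrt{97}\right)^{2}} = \frac{726}{2 + 97} = \frac{726}{99} = 726 \cdot \frac{1}{99} = \frac{22}{3}$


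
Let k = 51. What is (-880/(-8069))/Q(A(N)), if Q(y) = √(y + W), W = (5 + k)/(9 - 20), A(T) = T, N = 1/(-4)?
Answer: -352*I*√2585/379243 ≈ -0.047191*I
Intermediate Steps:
N = -¼ ≈ -0.25000
W = -56/11 (W = (5 + 51)/(9 - 20) = 56/(-11) = 56*(-1/11) = -56/11 ≈ -5.0909)
Q(y) = √(-56/11 + y) (Q(y) = √(y - 56/11) = √(-56/11 + y))
(-880/(-8069))/Q(A(N)) = (-880/(-8069))/((√(-616 + 121*(-¼))/11)) = (-880*(-1/8069))/((√(-616 - 121/4)/11)) = 880/(8069*((√(-2585/4)/11))) = 880/(8069*(((I*√2585/2)/11))) = 880/(8069*((I*√2585/22))) = 880*(-2*I*√2585/235)/8069 = -352*I*√2585/379243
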